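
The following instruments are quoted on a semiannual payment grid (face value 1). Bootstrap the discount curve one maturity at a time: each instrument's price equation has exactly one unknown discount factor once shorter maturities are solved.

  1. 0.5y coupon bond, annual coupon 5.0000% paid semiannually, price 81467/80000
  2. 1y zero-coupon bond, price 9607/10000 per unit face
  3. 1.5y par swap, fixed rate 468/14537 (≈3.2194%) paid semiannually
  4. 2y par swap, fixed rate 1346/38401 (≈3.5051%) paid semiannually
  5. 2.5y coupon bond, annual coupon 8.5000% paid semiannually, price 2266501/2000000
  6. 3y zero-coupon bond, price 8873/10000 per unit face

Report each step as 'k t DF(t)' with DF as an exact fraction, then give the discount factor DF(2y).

1 1/2 1987/2000
2 1 9607/10000
3 3/2 2383/2500
4 2 9327/10000
5 5/2 1861/2000
6 3 8873/10000
DF(2y) = 9327/10000 ≈ 0.932700

step 1 [0.5y] bond c/2=1/40: DF=(81467/80000 − 1/40·(0))/(1+1/40) = 1987/2000 ≈ 0.993500
step 2 [1y] zero: DF = P = 9607/10000 ≈ 0.960700
step 3 [1.5y] swap r/2=234/14537: DF=(1 − 234/14537·(0.993500+0.960700))/(1+234/14537) = 2383/2500 ≈ 0.953200
step 4 [2y] swap r/2=673/38401: DF=(1 − 673/38401·(0.993500+0.960700+0.953200))/(1+673/38401) = 9327/10000 ≈ 0.932700
step 5 [2.5y] bond c/2=17/400: DF=(2266501/2000000 − 17/400·(0.993500+0.960700+0.953200+0.932700))/(1+17/400) = 1861/2000 ≈ 0.930500
step 6 [3y] zero: DF = P = 8873/10000 ≈ 0.887300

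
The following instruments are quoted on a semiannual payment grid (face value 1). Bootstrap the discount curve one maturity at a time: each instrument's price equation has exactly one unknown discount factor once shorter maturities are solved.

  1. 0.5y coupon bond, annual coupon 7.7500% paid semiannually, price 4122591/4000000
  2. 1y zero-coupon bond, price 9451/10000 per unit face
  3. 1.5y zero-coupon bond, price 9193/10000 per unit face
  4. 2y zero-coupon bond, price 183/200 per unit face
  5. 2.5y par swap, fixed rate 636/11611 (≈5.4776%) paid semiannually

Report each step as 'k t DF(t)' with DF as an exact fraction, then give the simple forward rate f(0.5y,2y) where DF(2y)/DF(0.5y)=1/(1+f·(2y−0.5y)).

step 1 [0.5y] bond c/2=31/800: DF=(4122591/4000000 − 31/800·(0))/(1+31/800) = 4961/5000 ≈ 0.992200
step 2 [1y] zero: DF = P = 9451/10000 ≈ 0.945100
step 3 [1.5y] zero: DF = P = 9193/10000 ≈ 0.919300
step 4 [2y] zero: DF = P = 183/200 ≈ 0.915000
step 5 [2.5y] swap r/2=318/11611: DF=(1 − 318/11611·(0.992200+0.945100+0.919300+0.915000))/(1+318/11611) = 1091/1250 ≈ 0.872800

1 1/2 4961/5000
2 1 9451/10000
3 3/2 9193/10000
4 2 183/200
5 5/2 1091/1250
f(0.5y,2y) = ((4961/5000)/(183/200) − 1)/(3/2) = 772/13725 ≈ 5.6248%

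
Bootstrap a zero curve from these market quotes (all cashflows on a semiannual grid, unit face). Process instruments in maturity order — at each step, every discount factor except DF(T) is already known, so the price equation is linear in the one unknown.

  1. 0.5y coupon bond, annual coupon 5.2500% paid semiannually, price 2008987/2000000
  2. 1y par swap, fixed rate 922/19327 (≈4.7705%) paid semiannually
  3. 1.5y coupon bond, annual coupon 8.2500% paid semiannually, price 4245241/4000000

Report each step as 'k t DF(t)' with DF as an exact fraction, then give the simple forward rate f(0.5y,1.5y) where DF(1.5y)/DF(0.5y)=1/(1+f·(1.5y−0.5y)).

1 1/2 2447/2500
2 1 9539/10000
3 3/2 9427/10000
f(0.5y,1.5y) = ((2447/2500)/(9427/10000) − 1)/(1) = 361/9427 ≈ 3.8294%

step 1 [0.5y] bond c/2=21/800: DF=(2008987/2000000 − 21/800·(0))/(1+21/800) = 2447/2500 ≈ 0.978800
step 2 [1y] swap r/2=461/19327: DF=(1 − 461/19327·(0.978800))/(1+461/19327) = 9539/10000 ≈ 0.953900
step 3 [1.5y] bond c/2=33/800: DF=(4245241/4000000 − 33/800·(0.978800+0.953900))/(1+33/800) = 9427/10000 ≈ 0.942700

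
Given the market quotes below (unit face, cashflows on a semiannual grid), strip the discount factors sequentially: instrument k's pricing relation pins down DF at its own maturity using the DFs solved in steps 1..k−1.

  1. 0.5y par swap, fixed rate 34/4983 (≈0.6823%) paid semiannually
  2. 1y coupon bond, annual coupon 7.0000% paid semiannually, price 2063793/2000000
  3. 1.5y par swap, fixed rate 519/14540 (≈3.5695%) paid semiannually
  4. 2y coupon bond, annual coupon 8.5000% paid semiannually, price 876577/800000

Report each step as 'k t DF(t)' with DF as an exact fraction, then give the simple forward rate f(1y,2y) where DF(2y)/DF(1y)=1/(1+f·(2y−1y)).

1 1/2 4983/5000
2 1 9633/10000
3 3/2 9481/10000
4 2 373/400
f(1y,2y) = ((9633/10000)/(373/400) − 1)/(1) = 308/9325 ≈ 3.3029%

step 1 [0.5y] swap r/2=17/4983: DF=(1 − 17/4983·(0))/(1+17/4983) = 4983/5000 ≈ 0.996600
step 2 [1y] bond c/2=7/200: DF=(2063793/2000000 − 7/200·(0.996600))/(1+7/200) = 9633/10000 ≈ 0.963300
step 3 [1.5y] swap r/2=519/29080: DF=(1 − 519/29080·(0.996600+0.963300))/(1+519/29080) = 9481/10000 ≈ 0.948100
step 4 [2y] bond c/2=17/400: DF=(876577/800000 − 17/400·(0.996600+0.963300+0.948100))/(1+17/400) = 373/400 ≈ 0.932500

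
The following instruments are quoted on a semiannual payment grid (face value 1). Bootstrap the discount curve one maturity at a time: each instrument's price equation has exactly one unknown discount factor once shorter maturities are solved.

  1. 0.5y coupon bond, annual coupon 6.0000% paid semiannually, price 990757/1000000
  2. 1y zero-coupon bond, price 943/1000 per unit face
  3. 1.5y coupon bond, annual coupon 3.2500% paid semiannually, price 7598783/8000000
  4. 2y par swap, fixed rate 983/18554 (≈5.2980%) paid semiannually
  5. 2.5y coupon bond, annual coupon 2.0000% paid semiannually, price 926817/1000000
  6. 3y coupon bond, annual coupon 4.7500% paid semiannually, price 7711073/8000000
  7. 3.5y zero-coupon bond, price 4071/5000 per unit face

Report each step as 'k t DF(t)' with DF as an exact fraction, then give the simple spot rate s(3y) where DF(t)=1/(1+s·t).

1 1/2 9619/10000
2 1 943/1000
3 3/2 4521/5000
4 2 9017/10000
5 5/2 8809/10000
6 3 167/200
7 7/2 4071/5000
s(3y) = (1/(167/200) − 1)/(3) = 11/167 ≈ 6.5868%

step 1 [0.5y] bond c/2=3/100: DF=(990757/1000000 − 3/100·(0))/(1+3/100) = 9619/10000 ≈ 0.961900
step 2 [1y] zero: DF = P = 943/1000 ≈ 0.943000
step 3 [1.5y] bond c/2=13/800: DF=(7598783/8000000 − 13/800·(0.961900+0.943000))/(1+13/800) = 4521/5000 ≈ 0.904200
step 4 [2y] swap r/2=983/37108: DF=(1 − 983/37108·(0.961900+0.943000+0.904200))/(1+983/37108) = 9017/10000 ≈ 0.901700
step 5 [2.5y] bond c/2=1/100: DF=(926817/1000000 − 1/100·(0.961900+0.943000+0.904200+0.901700))/(1+1/100) = 8809/10000 ≈ 0.880900
step 6 [3y] bond c/2=19/800: DF=(7711073/8000000 − 19/800·(0.961900+0.943000+0.904200+0.901700+0.880900))/(1+19/800) = 167/200 ≈ 0.835000
step 7 [3.5y] zero: DF = P = 4071/5000 ≈ 0.814200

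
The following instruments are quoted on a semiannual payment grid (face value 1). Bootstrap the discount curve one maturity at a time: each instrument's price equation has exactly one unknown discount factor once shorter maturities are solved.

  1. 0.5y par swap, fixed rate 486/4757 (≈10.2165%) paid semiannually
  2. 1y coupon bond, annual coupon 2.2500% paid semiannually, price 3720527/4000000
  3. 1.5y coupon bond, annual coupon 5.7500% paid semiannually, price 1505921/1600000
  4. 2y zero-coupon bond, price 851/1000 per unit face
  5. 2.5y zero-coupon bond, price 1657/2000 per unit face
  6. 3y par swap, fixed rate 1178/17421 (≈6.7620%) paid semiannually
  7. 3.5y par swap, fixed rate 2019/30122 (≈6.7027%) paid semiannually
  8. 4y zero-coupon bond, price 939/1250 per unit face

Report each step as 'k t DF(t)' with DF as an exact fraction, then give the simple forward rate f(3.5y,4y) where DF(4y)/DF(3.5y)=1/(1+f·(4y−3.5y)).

step 1 [0.5y] swap r/2=243/4757: DF=(1 − 243/4757·(0))/(1+243/4757) = 4757/5000 ≈ 0.951400
step 2 [1y] bond c/2=9/800: DF=(3720527/4000000 − 9/800·(0.951400))/(1+9/800) = 2273/2500 ≈ 0.909200
step 3 [1.5y] bond c/2=23/800: DF=(1505921/1600000 − 23/800·(0.951400+0.909200))/(1+23/800) = 8629/10000 ≈ 0.862900
step 4 [2y] zero: DF = P = 851/1000 ≈ 0.851000
step 5 [2.5y] zero: DF = P = 1657/2000 ≈ 0.828500
step 6 [3y] swap r/2=589/17421: DF=(1 − 589/17421·(0.951400+0.909200+0.862900+0.851000+0.828500))/(1+589/17421) = 8233/10000 ≈ 0.823300
step 7 [3.5y] swap r/2=2019/60244: DF=(1 − 2019/60244·(0.951400+0.909200+0.862900+0.851000+0.828500+0.823300))/(1+2019/60244) = 7981/10000 ≈ 0.798100
step 8 [4y] zero: DF = P = 939/1250 ≈ 0.751200

1 1/2 4757/5000
2 1 2273/2500
3 3/2 8629/10000
4 2 851/1000
5 5/2 1657/2000
6 3 8233/10000
7 7/2 7981/10000
8 4 939/1250
f(3.5y,4y) = ((7981/10000)/(939/1250) − 1)/(1/2) = 469/3756 ≈ 12.4867%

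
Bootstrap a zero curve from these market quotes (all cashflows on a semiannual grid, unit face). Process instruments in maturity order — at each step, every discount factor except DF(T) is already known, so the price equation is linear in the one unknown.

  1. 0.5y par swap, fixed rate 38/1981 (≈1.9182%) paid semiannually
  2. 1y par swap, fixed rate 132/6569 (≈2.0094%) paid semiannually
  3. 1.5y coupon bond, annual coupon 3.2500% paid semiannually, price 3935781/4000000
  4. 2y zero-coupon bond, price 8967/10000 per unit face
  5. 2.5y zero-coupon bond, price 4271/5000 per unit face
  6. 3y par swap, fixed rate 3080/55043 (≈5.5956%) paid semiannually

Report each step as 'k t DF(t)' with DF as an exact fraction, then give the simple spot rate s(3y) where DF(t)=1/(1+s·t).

step 1 [0.5y] swap r/2=19/1981: DF=(1 − 19/1981·(0))/(1+19/1981) = 1981/2000 ≈ 0.990500
step 2 [1y] swap r/2=66/6569: DF=(1 − 66/6569·(0.990500))/(1+66/6569) = 4901/5000 ≈ 0.980200
step 3 [1.5y] bond c/2=13/800: DF=(3935781/4000000 − 13/800·(0.990500+0.980200))/(1+13/800) = 9367/10000 ≈ 0.936700
step 4 [2y] zero: DF = P = 8967/10000 ≈ 0.896700
step 5 [2.5y] zero: DF = P = 4271/5000 ≈ 0.854200
step 6 [3y] swap r/2=1540/55043: DF=(1 − 1540/55043·(0.990500+0.980200+0.936700+0.896700+0.854200))/(1+1540/55043) = 423/500 ≈ 0.846000

1 1/2 1981/2000
2 1 4901/5000
3 3/2 9367/10000
4 2 8967/10000
5 5/2 4271/5000
6 3 423/500
s(3y) = (1/(423/500) − 1)/(3) = 77/1269 ≈ 6.0678%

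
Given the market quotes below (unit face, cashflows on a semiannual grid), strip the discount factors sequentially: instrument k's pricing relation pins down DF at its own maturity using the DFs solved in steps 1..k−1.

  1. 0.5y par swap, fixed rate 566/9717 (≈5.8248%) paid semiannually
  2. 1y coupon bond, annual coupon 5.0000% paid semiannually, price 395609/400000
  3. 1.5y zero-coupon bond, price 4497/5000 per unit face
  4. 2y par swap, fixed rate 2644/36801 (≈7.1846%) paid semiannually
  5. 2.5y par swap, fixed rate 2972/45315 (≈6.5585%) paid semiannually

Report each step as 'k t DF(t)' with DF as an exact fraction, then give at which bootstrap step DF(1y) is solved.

1 1/2 9717/10000
2 1 2353/2500
3 3/2 4497/5000
4 2 4339/5000
5 5/2 4257/5000
DF(1y) is solved at step 2

step 1 [0.5y] swap r/2=283/9717: DF=(1 − 283/9717·(0))/(1+283/9717) = 9717/10000 ≈ 0.971700
step 2 [1y] bond c/2=1/40: DF=(395609/400000 − 1/40·(0.971700))/(1+1/40) = 2353/2500 ≈ 0.941200
step 3 [1.5y] zero: DF = P = 4497/5000 ≈ 0.899400
step 4 [2y] swap r/2=1322/36801: DF=(1 − 1322/36801·(0.971700+0.941200+0.899400))/(1+1322/36801) = 4339/5000 ≈ 0.867800
step 5 [2.5y] swap r/2=1486/45315: DF=(1 − 1486/45315·(0.971700+0.941200+0.899400+0.867800))/(1+1486/45315) = 4257/5000 ≈ 0.851400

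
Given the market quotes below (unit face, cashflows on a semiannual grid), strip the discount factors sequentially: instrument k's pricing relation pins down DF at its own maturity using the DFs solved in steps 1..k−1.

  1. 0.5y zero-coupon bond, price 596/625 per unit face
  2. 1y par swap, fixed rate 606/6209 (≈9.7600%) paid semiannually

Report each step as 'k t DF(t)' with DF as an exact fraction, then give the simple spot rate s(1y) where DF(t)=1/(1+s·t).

1 1/2 596/625
2 1 9091/10000
s(1y) = (1/(9091/10000) − 1)/(1) = 909/9091 ≈ 9.9989%

step 1 [0.5y] zero: DF = P = 596/625 ≈ 0.953600
step 2 [1y] swap r/2=303/6209: DF=(1 − 303/6209·(0.953600))/(1+303/6209) = 9091/10000 ≈ 0.909100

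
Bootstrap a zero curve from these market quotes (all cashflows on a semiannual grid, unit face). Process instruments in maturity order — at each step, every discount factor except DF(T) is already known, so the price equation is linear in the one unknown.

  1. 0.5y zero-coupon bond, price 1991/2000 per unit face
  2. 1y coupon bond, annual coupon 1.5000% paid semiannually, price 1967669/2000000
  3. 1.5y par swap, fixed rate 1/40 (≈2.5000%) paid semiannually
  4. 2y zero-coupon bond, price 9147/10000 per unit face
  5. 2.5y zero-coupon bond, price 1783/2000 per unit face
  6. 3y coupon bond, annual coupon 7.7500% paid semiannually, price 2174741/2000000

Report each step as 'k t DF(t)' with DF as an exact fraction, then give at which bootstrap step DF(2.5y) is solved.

1 1/2 1991/2000
2 1 9691/10000
3 3/2 4817/5000
4 2 9147/10000
5 5/2 1783/2000
6 3 4351/5000
DF(2.5y) is solved at step 5

step 1 [0.5y] zero: DF = P = 1991/2000 ≈ 0.995500
step 2 [1y] bond c/2=3/400: DF=(1967669/2000000 − 3/400·(0.995500))/(1+3/400) = 9691/10000 ≈ 0.969100
step 3 [1.5y] swap r/2=1/80: DF=(1 − 1/80·(0.995500+0.969100))/(1+1/80) = 4817/5000 ≈ 0.963400
step 4 [2y] zero: DF = P = 9147/10000 ≈ 0.914700
step 5 [2.5y] zero: DF = P = 1783/2000 ≈ 0.891500
step 6 [3y] bond c/2=31/800: DF=(2174741/2000000 − 31/800·(0.995500+0.969100+0.963400+0.914700+0.891500))/(1+31/800) = 4351/5000 ≈ 0.870200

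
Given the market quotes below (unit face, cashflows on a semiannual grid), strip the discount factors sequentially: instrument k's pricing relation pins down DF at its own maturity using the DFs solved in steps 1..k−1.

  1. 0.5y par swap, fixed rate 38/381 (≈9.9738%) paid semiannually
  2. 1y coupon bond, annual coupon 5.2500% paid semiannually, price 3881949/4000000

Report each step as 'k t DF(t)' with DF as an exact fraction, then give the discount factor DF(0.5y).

1 1/2 381/400
2 1 9213/10000
DF(0.5y) = 381/400 ≈ 0.952500

step 1 [0.5y] swap r/2=19/381: DF=(1 − 19/381·(0))/(1+19/381) = 381/400 ≈ 0.952500
step 2 [1y] bond c/2=21/800: DF=(3881949/4000000 − 21/800·(0.952500))/(1+21/800) = 9213/10000 ≈ 0.921300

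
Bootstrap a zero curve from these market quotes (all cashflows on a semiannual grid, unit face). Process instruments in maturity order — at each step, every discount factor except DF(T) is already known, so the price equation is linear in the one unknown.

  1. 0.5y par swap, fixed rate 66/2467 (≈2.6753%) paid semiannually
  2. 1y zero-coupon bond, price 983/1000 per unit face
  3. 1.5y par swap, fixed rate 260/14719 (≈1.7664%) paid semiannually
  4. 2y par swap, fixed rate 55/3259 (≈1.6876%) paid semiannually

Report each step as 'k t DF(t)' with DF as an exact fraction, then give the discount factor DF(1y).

1 1/2 2467/2500
2 1 983/1000
3 3/2 487/500
4 2 967/1000
DF(1y) = 983/1000 ≈ 0.983000

step 1 [0.5y] swap r/2=33/2467: DF=(1 − 33/2467·(0))/(1+33/2467) = 2467/2500 ≈ 0.986800
step 2 [1y] zero: DF = P = 983/1000 ≈ 0.983000
step 3 [1.5y] swap r/2=130/14719: DF=(1 − 130/14719·(0.986800+0.983000))/(1+130/14719) = 487/500 ≈ 0.974000
step 4 [2y] swap r/2=55/6518: DF=(1 − 55/6518·(0.986800+0.983000+0.974000))/(1+55/6518) = 967/1000 ≈ 0.967000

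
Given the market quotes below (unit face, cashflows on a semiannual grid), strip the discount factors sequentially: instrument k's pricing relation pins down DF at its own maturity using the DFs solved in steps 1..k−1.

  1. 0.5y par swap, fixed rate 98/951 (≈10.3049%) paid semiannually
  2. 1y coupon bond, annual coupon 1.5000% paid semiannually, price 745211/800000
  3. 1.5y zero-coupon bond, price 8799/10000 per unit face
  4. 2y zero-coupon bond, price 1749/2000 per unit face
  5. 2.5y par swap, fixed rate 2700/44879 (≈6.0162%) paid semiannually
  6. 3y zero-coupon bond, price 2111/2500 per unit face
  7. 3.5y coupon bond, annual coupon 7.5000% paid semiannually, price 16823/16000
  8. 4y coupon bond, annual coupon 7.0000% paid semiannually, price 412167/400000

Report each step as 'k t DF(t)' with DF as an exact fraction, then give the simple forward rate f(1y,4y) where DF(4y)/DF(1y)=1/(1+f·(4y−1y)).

1 1/2 951/1000
2 1 367/400
3 3/2 8799/10000
4 2 1749/2000
5 5/2 173/200
6 3 2111/2500
7 7/2 8207/10000
8 4 63/80
f(1y,4y) = ((367/400)/(63/80) − 1)/(3) = 52/945 ≈ 5.5026%

step 1 [0.5y] swap r/2=49/951: DF=(1 − 49/951·(0))/(1+49/951) = 951/1000 ≈ 0.951000
step 2 [1y] bond c/2=3/400: DF=(745211/800000 − 3/400·(0.951000))/(1+3/400) = 367/400 ≈ 0.917500
step 3 [1.5y] zero: DF = P = 8799/10000 ≈ 0.879900
step 4 [2y] zero: DF = P = 1749/2000 ≈ 0.874500
step 5 [2.5y] swap r/2=1350/44879: DF=(1 − 1350/44879·(0.951000+0.917500+0.879900+0.874500))/(1+1350/44879) = 173/200 ≈ 0.865000
step 6 [3y] zero: DF = P = 2111/2500 ≈ 0.844400
step 7 [3.5y] bond c/2=3/80: DF=(16823/16000 − 3/80·(0.951000+0.917500+0.879900+0.874500+0.865000+0.844400))/(1+3/80) = 8207/10000 ≈ 0.820700
step 8 [4y] bond c/2=7/200: DF=(412167/400000 − 7/200·(0.951000+0.917500+0.879900+0.874500+0.865000+0.844400+0.820700))/(1+7/200) = 63/80 ≈ 0.787500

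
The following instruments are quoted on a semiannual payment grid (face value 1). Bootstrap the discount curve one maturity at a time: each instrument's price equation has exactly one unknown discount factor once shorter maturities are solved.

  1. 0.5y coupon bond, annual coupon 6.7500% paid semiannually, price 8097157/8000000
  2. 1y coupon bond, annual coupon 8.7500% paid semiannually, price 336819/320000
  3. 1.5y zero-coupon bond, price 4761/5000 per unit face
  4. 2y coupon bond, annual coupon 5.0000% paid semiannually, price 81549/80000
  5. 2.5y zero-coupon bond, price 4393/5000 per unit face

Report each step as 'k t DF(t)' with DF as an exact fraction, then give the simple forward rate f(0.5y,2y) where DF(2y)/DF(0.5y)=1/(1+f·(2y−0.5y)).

1 1/2 9791/10000
2 1 4837/5000
3 3/2 4761/5000
4 2 4619/5000
5 5/2 4393/5000
f(0.5y,2y) = ((9791/10000)/(4619/5000) − 1)/(3/2) = 553/13857 ≈ 3.9908%

step 1 [0.5y] bond c/2=27/800: DF=(8097157/8000000 − 27/800·(0))/(1+27/800) = 9791/10000 ≈ 0.979100
step 2 [1y] bond c/2=7/160: DF=(336819/320000 − 7/160·(0.979100))/(1+7/160) = 4837/5000 ≈ 0.967400
step 3 [1.5y] zero: DF = P = 4761/5000 ≈ 0.952200
step 4 [2y] bond c/2=1/40: DF=(81549/80000 − 1/40·(0.979100+0.967400+0.952200))/(1+1/40) = 4619/5000 ≈ 0.923800
step 5 [2.5y] zero: DF = P = 4393/5000 ≈ 0.878600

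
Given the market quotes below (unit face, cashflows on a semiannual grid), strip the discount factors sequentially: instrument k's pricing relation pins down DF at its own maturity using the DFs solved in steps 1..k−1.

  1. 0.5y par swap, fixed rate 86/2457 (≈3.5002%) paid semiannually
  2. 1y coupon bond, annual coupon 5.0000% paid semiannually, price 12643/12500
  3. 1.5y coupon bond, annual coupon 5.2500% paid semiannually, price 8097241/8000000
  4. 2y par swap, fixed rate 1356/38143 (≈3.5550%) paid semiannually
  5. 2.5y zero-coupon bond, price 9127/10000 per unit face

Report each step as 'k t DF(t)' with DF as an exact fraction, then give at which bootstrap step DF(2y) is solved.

step 1 [0.5y] swap r/2=43/2457: DF=(1 − 43/2457·(0))/(1+43/2457) = 2457/2500 ≈ 0.982800
step 2 [1y] bond c/2=1/40: DF=(12643/12500 − 1/40·(0.982800))/(1+1/40) = 2407/2500 ≈ 0.962800
step 3 [1.5y] bond c/2=21/800: DF=(8097241/8000000 − 21/800·(0.982800+0.962800))/(1+21/800) = 1873/2000 ≈ 0.936500
step 4 [2y] swap r/2=678/38143: DF=(1 − 678/38143·(0.982800+0.962800+0.936500))/(1+678/38143) = 4661/5000 ≈ 0.932200
step 5 [2.5y] zero: DF = P = 9127/10000 ≈ 0.912700

1 1/2 2457/2500
2 1 2407/2500
3 3/2 1873/2000
4 2 4661/5000
5 5/2 9127/10000
DF(2y) is solved at step 4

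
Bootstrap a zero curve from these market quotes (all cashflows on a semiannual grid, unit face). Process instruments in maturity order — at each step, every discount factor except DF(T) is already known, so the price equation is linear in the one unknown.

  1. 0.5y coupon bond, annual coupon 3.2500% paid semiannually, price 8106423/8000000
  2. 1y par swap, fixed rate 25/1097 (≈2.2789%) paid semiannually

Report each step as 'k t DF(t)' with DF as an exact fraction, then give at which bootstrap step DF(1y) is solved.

1 1/2 9971/10000
2 1 391/400
DF(1y) is solved at step 2

step 1 [0.5y] bond c/2=13/800: DF=(8106423/8000000 − 13/800·(0))/(1+13/800) = 9971/10000 ≈ 0.997100
step 2 [1y] swap r/2=25/2194: DF=(1 − 25/2194·(0.997100))/(1+25/2194) = 391/400 ≈ 0.977500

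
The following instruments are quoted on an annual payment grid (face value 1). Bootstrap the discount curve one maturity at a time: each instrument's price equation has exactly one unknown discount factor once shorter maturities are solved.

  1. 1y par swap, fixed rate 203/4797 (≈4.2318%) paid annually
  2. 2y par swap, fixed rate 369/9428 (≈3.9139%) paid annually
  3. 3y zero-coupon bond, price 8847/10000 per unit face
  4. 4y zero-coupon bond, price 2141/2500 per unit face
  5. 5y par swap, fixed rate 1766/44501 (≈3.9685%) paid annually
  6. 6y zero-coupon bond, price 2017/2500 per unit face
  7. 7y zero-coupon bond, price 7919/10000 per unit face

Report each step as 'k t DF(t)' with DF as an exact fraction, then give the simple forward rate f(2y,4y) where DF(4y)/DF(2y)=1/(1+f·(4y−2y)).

step 1 [1y] swap r/1=203/4797: DF=(1 − 203/4797·(0))/(1+203/4797) = 4797/5000 ≈ 0.959400
step 2 [2y] swap r/1=369/9428: DF=(1 − 369/9428·(0.959400))/(1+369/9428) = 4631/5000 ≈ 0.926200
step 3 [3y] zero: DF = P = 8847/10000 ≈ 0.884700
step 4 [4y] zero: DF = P = 2141/2500 ≈ 0.856400
step 5 [5y] swap r/1=1766/44501: DF=(1 − 1766/44501·(0.959400+0.926200+0.884700+0.856400))/(1+1766/44501) = 4117/5000 ≈ 0.823400
step 6 [6y] zero: DF = P = 2017/2500 ≈ 0.806800
step 7 [7y] zero: DF = P = 7919/10000 ≈ 0.791900

1 1 4797/5000
2 2 4631/5000
3 3 8847/10000
4 4 2141/2500
5 5 4117/5000
6 6 2017/2500
7 7 7919/10000
f(2y,4y) = ((4631/5000)/(2141/2500) − 1)/(2) = 349/8564 ≈ 4.0752%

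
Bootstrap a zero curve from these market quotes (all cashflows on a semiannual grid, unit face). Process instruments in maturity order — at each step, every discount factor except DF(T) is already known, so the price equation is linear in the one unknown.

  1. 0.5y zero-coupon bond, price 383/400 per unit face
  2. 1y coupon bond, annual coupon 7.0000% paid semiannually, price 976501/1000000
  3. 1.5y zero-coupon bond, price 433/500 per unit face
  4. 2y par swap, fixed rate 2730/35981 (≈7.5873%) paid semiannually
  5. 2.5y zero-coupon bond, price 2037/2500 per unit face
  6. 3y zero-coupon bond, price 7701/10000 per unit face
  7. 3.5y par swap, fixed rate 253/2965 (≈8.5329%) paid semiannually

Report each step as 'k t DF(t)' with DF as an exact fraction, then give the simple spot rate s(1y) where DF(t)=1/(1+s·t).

step 1 [0.5y] zero: DF = P = 383/400 ≈ 0.957500
step 2 [1y] bond c/2=7/200: DF=(976501/1000000 − 7/200·(0.957500))/(1+7/200) = 9111/10000 ≈ 0.911100
step 3 [1.5y] zero: DF = P = 433/500 ≈ 0.866000
step 4 [2y] swap r/2=1365/35981: DF=(1 − 1365/35981·(0.957500+0.911100+0.866000))/(1+1365/35981) = 1727/2000 ≈ 0.863500
step 5 [2.5y] zero: DF = P = 2037/2500 ≈ 0.814800
step 6 [3y] zero: DF = P = 7701/10000 ≈ 0.770100
step 7 [3.5y] swap r/2=253/5930: DF=(1 − 253/5930·(0.957500+0.911100+0.866000+0.863500+0.814800+0.770100))/(1+253/5930) = 747/1000 ≈ 0.747000

1 1/2 383/400
2 1 9111/10000
3 3/2 433/500
4 2 1727/2000
5 5/2 2037/2500
6 3 7701/10000
7 7/2 747/1000
s(1y) = (1/(9111/10000) − 1)/(1) = 889/9111 ≈ 9.7574%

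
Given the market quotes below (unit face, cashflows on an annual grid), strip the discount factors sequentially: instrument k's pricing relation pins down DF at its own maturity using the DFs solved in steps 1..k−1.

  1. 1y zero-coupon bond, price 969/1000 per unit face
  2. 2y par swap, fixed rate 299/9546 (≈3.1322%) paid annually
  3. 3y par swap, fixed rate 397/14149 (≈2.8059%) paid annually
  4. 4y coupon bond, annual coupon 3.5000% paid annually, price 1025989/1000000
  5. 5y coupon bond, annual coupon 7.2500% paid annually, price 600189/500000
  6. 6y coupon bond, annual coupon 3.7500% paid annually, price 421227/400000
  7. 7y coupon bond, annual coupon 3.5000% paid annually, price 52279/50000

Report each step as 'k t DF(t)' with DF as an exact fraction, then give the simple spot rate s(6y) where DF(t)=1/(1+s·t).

1 1 969/1000
2 2 4701/5000
3 3 4603/5000
4 4 2239/2500
5 5 4337/5000
6 6 849/1000
7 7 4131/5000
s(6y) = (1/(849/1000) − 1)/(6) = 151/5094 ≈ 2.9643%

step 1 [1y] zero: DF = P = 969/1000 ≈ 0.969000
step 2 [2y] swap r/1=299/9546: DF=(1 − 299/9546·(0.969000))/(1+299/9546) = 4701/5000 ≈ 0.940200
step 3 [3y] swap r/1=397/14149: DF=(1 − 397/14149·(0.969000+0.940200))/(1+397/14149) = 4603/5000 ≈ 0.920600
step 4 [4y] bond c/1=7/200: DF=(1025989/1000000 − 7/200·(0.969000+0.940200+0.920600))/(1+7/200) = 2239/2500 ≈ 0.895600
step 5 [5y] bond c/1=29/400: DF=(600189/500000 − 29/400·(0.969000+0.940200+0.920600+0.895600))/(1+29/400) = 4337/5000 ≈ 0.867400
step 6 [6y] bond c/1=3/80: DF=(421227/400000 − 3/80·(0.969000+0.940200+0.920600+0.895600+0.867400))/(1+3/80) = 849/1000 ≈ 0.849000
step 7 [7y] bond c/1=7/200: DF=(52279/50000 − 7/200·(0.969000+0.940200+0.920600+0.895600+0.867400+0.849000))/(1+7/200) = 4131/5000 ≈ 0.826200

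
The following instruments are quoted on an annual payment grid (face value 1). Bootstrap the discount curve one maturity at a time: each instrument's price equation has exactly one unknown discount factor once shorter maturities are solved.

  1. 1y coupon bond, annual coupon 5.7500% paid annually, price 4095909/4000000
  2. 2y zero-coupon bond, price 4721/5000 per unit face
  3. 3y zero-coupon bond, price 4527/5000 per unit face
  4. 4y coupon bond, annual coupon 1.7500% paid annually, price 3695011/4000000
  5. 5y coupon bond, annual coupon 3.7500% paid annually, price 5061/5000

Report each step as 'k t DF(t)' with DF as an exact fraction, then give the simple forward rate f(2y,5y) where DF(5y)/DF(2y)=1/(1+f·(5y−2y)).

step 1 [1y] bond c/1=23/400: DF=(4095909/4000000 − 23/400·(0))/(1+23/400) = 9683/10000 ≈ 0.968300
step 2 [2y] zero: DF = P = 4721/5000 ≈ 0.944200
step 3 [3y] zero: DF = P = 4527/5000 ≈ 0.905400
step 4 [4y] bond c/1=7/400: DF=(3695011/4000000 − 7/400·(0.968300+0.944200+0.905400))/(1+7/400) = 4297/5000 ≈ 0.859400
step 5 [5y] bond c/1=3/80: DF=(5061/5000 − 3/80·(0.968300+0.944200+0.905400+0.859400))/(1+3/80) = 8427/10000 ≈ 0.842700

1 1 9683/10000
2 2 4721/5000
3 3 4527/5000
4 4 4297/5000
5 5 8427/10000
f(2y,5y) = ((4721/5000)/(8427/10000) − 1)/(3) = 1015/25281 ≈ 4.0149%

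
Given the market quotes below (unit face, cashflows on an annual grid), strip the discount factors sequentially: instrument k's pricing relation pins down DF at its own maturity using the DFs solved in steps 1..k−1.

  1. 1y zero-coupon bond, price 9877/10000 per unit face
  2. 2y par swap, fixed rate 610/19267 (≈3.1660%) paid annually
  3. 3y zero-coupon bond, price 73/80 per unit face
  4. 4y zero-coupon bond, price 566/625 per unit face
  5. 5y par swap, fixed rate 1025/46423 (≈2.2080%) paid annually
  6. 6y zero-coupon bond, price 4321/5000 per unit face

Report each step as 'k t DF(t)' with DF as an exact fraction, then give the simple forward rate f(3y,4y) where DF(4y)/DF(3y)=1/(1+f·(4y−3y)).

step 1 [1y] zero: DF = P = 9877/10000 ≈ 0.987700
step 2 [2y] swap r/1=610/19267: DF=(1 − 610/19267·(0.987700))/(1+610/19267) = 939/1000 ≈ 0.939000
step 3 [3y] zero: DF = P = 73/80 ≈ 0.912500
step 4 [4y] zero: DF = P = 566/625 ≈ 0.905600
step 5 [5y] swap r/1=1025/46423: DF=(1 − 1025/46423·(0.987700+0.939000+0.912500+0.905600))/(1+1025/46423) = 359/400 ≈ 0.897500
step 6 [6y] zero: DF = P = 4321/5000 ≈ 0.864200

1 1 9877/10000
2 2 939/1000
3 3 73/80
4 4 566/625
5 5 359/400
6 6 4321/5000
f(3y,4y) = ((73/80)/(566/625) − 1)/(1) = 69/9056 ≈ 0.7619%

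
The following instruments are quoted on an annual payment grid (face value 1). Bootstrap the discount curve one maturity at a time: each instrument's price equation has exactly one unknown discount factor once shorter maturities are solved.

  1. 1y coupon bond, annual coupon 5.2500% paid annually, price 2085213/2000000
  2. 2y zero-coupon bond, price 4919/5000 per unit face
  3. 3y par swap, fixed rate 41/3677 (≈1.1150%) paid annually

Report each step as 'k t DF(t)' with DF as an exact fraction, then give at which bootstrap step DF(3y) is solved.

1 1 4953/5000
2 2 4919/5000
3 3 1209/1250
DF(3y) is solved at step 3

step 1 [1y] bond c/1=21/400: DF=(2085213/2000000 − 21/400·(0))/(1+21/400) = 4953/5000 ≈ 0.990600
step 2 [2y] zero: DF = P = 4919/5000 ≈ 0.983800
step 3 [3y] swap r/1=41/3677: DF=(1 − 41/3677·(0.990600+0.983800))/(1+41/3677) = 1209/1250 ≈ 0.967200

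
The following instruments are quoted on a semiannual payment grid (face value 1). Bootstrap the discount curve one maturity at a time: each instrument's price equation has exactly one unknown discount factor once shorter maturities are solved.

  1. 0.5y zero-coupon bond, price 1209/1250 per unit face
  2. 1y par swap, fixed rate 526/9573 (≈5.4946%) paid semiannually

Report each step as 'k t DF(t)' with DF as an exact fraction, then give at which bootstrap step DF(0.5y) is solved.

step 1 [0.5y] zero: DF = P = 1209/1250 ≈ 0.967200
step 2 [1y] swap r/2=263/9573: DF=(1 − 263/9573·(0.967200))/(1+263/9573) = 4737/5000 ≈ 0.947400

1 1/2 1209/1250
2 1 4737/5000
DF(0.5y) is solved at step 1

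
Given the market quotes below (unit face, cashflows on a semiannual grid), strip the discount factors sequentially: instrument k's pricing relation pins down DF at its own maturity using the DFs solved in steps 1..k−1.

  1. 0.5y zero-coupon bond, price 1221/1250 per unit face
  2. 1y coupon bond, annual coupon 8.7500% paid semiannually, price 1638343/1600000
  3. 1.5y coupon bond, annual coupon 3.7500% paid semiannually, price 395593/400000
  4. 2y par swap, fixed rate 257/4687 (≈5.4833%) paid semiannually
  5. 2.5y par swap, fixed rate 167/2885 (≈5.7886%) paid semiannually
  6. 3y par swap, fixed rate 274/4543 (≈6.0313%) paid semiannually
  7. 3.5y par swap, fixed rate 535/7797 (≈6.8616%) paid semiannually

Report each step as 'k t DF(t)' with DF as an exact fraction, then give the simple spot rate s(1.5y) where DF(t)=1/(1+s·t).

1 1/2 1221/1250
2 1 9401/10000
3 3/2 1871/2000
4 2 2243/2500
5 5/2 1083/1250
6 3 2089/2500
7 7/2 393/500
s(1.5y) = (1/(1871/2000) − 1)/(3/2) = 86/1871 ≈ 4.5965%

step 1 [0.5y] zero: DF = P = 1221/1250 ≈ 0.976800
step 2 [1y] bond c/2=7/160: DF=(1638343/1600000 − 7/160·(0.976800))/(1+7/160) = 9401/10000 ≈ 0.940100
step 3 [1.5y] bond c/2=3/160: DF=(395593/400000 − 3/160·(0.976800+0.940100))/(1+3/160) = 1871/2000 ≈ 0.935500
step 4 [2y] swap r/2=257/9374: DF=(1 − 257/9374·(0.976800+0.940100+0.935500))/(1+257/9374) = 2243/2500 ≈ 0.897200
step 5 [2.5y] swap r/2=167/5770: DF=(1 − 167/5770·(0.976800+0.940100+0.935500+0.897200))/(1+167/5770) = 1083/1250 ≈ 0.866400
step 6 [3y] swap r/2=137/4543: DF=(1 − 137/4543·(0.976800+0.940100+0.935500+0.897200+0.866400))/(1+137/4543) = 2089/2500 ≈ 0.835600
step 7 [3.5y] swap r/2=535/15594: DF=(1 − 535/15594·(0.976800+0.940100+0.935500+0.897200+0.866400+0.835600))/(1+535/15594) = 393/500 ≈ 0.786000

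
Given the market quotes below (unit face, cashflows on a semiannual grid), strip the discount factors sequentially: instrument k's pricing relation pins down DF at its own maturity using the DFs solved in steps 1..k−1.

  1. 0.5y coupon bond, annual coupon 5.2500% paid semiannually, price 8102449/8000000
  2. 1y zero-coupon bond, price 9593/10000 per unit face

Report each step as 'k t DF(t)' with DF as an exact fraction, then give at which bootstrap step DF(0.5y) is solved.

1 1/2 9869/10000
2 1 9593/10000
DF(0.5y) is solved at step 1

step 1 [0.5y] bond c/2=21/800: DF=(8102449/8000000 − 21/800·(0))/(1+21/800) = 9869/10000 ≈ 0.986900
step 2 [1y] zero: DF = P = 9593/10000 ≈ 0.959300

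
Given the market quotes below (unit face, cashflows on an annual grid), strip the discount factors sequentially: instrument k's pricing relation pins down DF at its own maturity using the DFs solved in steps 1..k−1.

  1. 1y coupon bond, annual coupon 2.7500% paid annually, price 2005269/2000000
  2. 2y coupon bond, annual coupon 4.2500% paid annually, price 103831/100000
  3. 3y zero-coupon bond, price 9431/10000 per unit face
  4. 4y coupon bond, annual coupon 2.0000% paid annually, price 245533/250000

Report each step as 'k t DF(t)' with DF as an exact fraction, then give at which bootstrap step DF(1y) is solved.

step 1 [1y] bond c/1=11/400: DF=(2005269/2000000 − 11/400·(0))/(1+11/400) = 4879/5000 ≈ 0.975800
step 2 [2y] bond c/1=17/400: DF=(103831/100000 − 17/400·(0.975800))/(1+17/400) = 4781/5000 ≈ 0.956200
step 3 [3y] zero: DF = P = 9431/10000 ≈ 0.943100
step 4 [4y] bond c/1=1/50: DF=(245533/250000 − 1/50·(0.975800+0.956200+0.943100))/(1+1/50) = 1813/2000 ≈ 0.906500

1 1 4879/5000
2 2 4781/5000
3 3 9431/10000
4 4 1813/2000
DF(1y) is solved at step 1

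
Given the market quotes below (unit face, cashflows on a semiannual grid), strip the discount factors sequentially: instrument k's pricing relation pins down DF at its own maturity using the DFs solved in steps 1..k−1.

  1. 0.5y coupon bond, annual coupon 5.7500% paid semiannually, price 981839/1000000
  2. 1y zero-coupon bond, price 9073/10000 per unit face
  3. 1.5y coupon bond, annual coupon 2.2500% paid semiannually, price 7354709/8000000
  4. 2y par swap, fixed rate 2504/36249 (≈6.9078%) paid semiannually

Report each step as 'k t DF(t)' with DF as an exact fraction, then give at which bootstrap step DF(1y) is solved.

step 1 [0.5y] bond c/2=23/800: DF=(981839/1000000 − 23/800·(0))/(1+23/800) = 1193/1250 ≈ 0.954400
step 2 [1y] zero: DF = P = 9073/10000 ≈ 0.907300
step 3 [1.5y] bond c/2=9/800: DF=(7354709/8000000 − 9/800·(0.954400+0.907300))/(1+9/800) = 2221/2500 ≈ 0.888400
step 4 [2y] swap r/2=1252/36249: DF=(1 − 1252/36249·(0.954400+0.907300+0.888400))/(1+1252/36249) = 2187/2500 ≈ 0.874800

1 1/2 1193/1250
2 1 9073/10000
3 3/2 2221/2500
4 2 2187/2500
DF(1y) is solved at step 2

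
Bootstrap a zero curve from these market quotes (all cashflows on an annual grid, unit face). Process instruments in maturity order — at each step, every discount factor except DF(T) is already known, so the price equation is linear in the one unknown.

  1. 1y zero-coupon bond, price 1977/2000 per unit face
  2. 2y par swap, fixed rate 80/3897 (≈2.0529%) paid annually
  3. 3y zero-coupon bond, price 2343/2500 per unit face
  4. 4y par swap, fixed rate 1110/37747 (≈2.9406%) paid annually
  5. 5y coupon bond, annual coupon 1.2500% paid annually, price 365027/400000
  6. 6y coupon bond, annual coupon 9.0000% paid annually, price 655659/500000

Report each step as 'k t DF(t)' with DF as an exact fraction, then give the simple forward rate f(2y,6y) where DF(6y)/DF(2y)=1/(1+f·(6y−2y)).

1 1 1977/2000
2 2 24/25
3 3 2343/2500
4 4 889/1000
5 5 8547/10000
6 6 513/625
f(2y,6y) = ((24/25)/(513/625) − 1)/(4) = 29/684 ≈ 4.2398%

step 1 [1y] zero: DF = P = 1977/2000 ≈ 0.988500
step 2 [2y] swap r/1=80/3897: DF=(1 − 80/3897·(0.988500))/(1+80/3897) = 24/25 ≈ 0.960000
step 3 [3y] zero: DF = P = 2343/2500 ≈ 0.937200
step 4 [4y] swap r/1=1110/37747: DF=(1 − 1110/37747·(0.988500+0.960000+0.937200))/(1+1110/37747) = 889/1000 ≈ 0.889000
step 5 [5y] bond c/1=1/80: DF=(365027/400000 − 1/80·(0.988500+0.960000+0.937200+0.889000))/(1+1/80) = 8547/10000 ≈ 0.854700
step 6 [6y] bond c/1=9/100: DF=(655659/500000 − 9/100·(0.988500+0.960000+0.937200+0.889000+0.854700))/(1+9/100) = 513/625 ≈ 0.820800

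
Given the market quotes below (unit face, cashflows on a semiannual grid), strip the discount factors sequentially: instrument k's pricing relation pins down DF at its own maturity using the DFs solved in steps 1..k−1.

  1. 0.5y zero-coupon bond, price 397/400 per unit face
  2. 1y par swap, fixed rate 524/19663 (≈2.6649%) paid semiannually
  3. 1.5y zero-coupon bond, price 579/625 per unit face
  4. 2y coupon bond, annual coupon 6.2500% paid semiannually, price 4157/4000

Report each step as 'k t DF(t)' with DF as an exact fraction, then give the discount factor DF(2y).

step 1 [0.5y] zero: DF = P = 397/400 ≈ 0.992500
step 2 [1y] swap r/2=262/19663: DF=(1 − 262/19663·(0.992500))/(1+262/19663) = 4869/5000 ≈ 0.973800
step 3 [1.5y] zero: DF = P = 579/625 ≈ 0.926400
step 4 [2y] bond c/2=1/32: DF=(4157/4000 − 1/32·(0.992500+0.973800+0.926400))/(1+1/32) = 9201/10000 ≈ 0.920100

1 1/2 397/400
2 1 4869/5000
3 3/2 579/625
4 2 9201/10000
DF(2y) = 9201/10000 ≈ 0.920100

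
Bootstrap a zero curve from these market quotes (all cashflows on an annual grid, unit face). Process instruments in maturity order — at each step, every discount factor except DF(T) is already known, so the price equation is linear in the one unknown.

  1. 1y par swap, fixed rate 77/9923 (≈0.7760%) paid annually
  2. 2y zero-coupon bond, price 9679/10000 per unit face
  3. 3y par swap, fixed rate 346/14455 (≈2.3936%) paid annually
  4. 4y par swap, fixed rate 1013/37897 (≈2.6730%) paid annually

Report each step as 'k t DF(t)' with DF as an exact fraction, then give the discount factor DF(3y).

step 1 [1y] swap r/1=77/9923: DF=(1 − 77/9923·(0))/(1+77/9923) = 9923/10000 ≈ 0.992300
step 2 [2y] zero: DF = P = 9679/10000 ≈ 0.967900
step 3 [3y] swap r/1=346/14455: DF=(1 − 346/14455·(0.992300+0.967900))/(1+346/14455) = 2327/2500 ≈ 0.930800
step 4 [4y] swap r/1=1013/37897: DF=(1 − 1013/37897·(0.992300+0.967900+0.930800))/(1+1013/37897) = 8987/10000 ≈ 0.898700

1 1 9923/10000
2 2 9679/10000
3 3 2327/2500
4 4 8987/10000
DF(3y) = 2327/2500 ≈ 0.930800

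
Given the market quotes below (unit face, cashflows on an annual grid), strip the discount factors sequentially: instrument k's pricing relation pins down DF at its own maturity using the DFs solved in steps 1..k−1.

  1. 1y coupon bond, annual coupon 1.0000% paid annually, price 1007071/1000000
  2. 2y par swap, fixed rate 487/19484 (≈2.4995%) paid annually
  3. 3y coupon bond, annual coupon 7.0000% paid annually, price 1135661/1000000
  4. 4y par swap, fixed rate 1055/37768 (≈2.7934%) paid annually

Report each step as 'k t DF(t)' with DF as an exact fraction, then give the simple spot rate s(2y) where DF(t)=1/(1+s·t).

1 1 9971/10000
2 2 9513/10000
3 3 9339/10000
4 4 1789/2000
s(2y) = (1/(9513/10000) − 1)/(2) = 487/19026 ≈ 2.5597%

step 1 [1y] bond c/1=1/100: DF=(1007071/1000000 − 1/100·(0))/(1+1/100) = 9971/10000 ≈ 0.997100
step 2 [2y] swap r/1=487/19484: DF=(1 − 487/19484·(0.997100))/(1+487/19484) = 9513/10000 ≈ 0.951300
step 3 [3y] bond c/1=7/100: DF=(1135661/1000000 − 7/100·(0.997100+0.951300))/(1+7/100) = 9339/10000 ≈ 0.933900
step 4 [4y] swap r/1=1055/37768: DF=(1 − 1055/37768·(0.997100+0.951300+0.933900))/(1+1055/37768) = 1789/2000 ≈ 0.894500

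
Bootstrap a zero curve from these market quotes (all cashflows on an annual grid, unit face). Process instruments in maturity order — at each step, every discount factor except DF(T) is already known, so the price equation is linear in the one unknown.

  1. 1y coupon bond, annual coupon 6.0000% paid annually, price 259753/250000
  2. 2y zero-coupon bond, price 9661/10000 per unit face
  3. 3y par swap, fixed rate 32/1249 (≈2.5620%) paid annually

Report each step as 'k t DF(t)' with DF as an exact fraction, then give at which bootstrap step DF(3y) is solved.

step 1 [1y] bond c/1=3/50: DF=(259753/250000 − 3/50·(0))/(1+3/50) = 4901/5000 ≈ 0.980200
step 2 [2y] zero: DF = P = 9661/10000 ≈ 0.966100
step 3 [3y] swap r/1=32/1249: DF=(1 − 32/1249·(0.980200+0.966100))/(1+32/1249) = 579/625 ≈ 0.926400

1 1 4901/5000
2 2 9661/10000
3 3 579/625
DF(3y) is solved at step 3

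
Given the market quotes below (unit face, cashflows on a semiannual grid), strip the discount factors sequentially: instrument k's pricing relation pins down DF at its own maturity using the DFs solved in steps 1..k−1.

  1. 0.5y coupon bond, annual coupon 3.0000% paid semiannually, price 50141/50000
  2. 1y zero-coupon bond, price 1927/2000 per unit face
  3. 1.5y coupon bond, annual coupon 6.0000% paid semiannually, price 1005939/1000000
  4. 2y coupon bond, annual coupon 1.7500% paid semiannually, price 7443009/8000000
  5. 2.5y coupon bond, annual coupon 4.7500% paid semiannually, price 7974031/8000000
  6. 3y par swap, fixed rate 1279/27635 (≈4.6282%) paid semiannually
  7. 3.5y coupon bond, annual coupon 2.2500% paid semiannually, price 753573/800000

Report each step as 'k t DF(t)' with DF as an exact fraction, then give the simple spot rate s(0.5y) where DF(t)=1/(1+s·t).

step 1 [0.5y] bond c/2=3/200: DF=(50141/50000 − 3/200·(0))/(1+3/200) = 247/250 ≈ 0.988000
step 2 [1y] zero: DF = P = 1927/2000 ≈ 0.963500
step 3 [1.5y] bond c/2=3/100: DF=(1005939/1000000 − 3/100·(0.988000+0.963500))/(1+3/100) = 4599/5000 ≈ 0.919800
step 4 [2y] bond c/2=7/800: DF=(7443009/8000000 − 7/800·(0.988000+0.963500+0.919800))/(1+7/800) = 4487/5000 ≈ 0.897400
step 5 [2.5y] bond c/2=19/800: DF=(7974031/8000000 − 19/800·(0.988000+0.963500+0.919800+0.897400))/(1+19/800) = 4431/5000 ≈ 0.886200
step 6 [3y] swap r/2=1279/55270: DF=(1 − 1279/55270·(0.988000+0.963500+0.919800+0.897400+0.886200))/(1+1279/55270) = 8721/10000 ≈ 0.872100
step 7 [3.5y] bond c/2=9/800: DF=(753573/800000 − 9/800·(0.988000+0.963500+0.919800+0.897400+0.886200+0.872100))/(1+9/800) = 87/100 ≈ 0.870000

1 1/2 247/250
2 1 1927/2000
3 3/2 4599/5000
4 2 4487/5000
5 5/2 4431/5000
6 3 8721/10000
7 7/2 87/100
s(0.5y) = (1/(247/250) − 1)/(1/2) = 6/247 ≈ 2.4291%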